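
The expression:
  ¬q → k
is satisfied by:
  {k: True, q: True}
  {k: True, q: False}
  {q: True, k: False}


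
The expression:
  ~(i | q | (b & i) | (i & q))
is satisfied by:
  {q: False, i: False}


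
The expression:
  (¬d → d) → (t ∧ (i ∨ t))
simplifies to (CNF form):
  t ∨ ¬d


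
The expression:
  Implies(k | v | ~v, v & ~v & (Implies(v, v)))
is never true.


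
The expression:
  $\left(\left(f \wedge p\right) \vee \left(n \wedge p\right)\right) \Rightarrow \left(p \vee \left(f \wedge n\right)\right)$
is always true.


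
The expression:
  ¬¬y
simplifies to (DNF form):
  y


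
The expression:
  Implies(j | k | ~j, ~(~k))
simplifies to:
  k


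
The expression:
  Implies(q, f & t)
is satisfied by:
  {f: True, t: True, q: False}
  {f: True, t: False, q: False}
  {t: True, f: False, q: False}
  {f: False, t: False, q: False}
  {q: True, f: True, t: True}


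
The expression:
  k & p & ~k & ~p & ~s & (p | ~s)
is never true.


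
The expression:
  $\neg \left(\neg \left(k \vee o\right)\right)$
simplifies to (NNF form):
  $k \vee o$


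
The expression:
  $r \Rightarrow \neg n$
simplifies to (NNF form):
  $\neg n \vee \neg r$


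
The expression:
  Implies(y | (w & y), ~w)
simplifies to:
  ~w | ~y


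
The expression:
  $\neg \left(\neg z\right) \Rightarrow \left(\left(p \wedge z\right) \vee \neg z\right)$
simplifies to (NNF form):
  $p \vee \neg z$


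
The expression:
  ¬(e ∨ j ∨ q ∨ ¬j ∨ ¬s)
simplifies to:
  False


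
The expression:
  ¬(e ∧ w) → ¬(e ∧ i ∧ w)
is always true.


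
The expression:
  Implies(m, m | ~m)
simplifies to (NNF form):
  True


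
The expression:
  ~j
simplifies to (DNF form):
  ~j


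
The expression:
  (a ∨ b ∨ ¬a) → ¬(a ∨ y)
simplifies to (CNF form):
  ¬a ∧ ¬y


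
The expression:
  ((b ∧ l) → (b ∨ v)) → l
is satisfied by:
  {l: True}


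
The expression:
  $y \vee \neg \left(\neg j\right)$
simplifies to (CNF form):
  $j \vee y$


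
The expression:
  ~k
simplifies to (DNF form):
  ~k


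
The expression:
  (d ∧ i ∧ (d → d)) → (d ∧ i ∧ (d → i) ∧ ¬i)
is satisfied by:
  {d: False, i: False}
  {i: True, d: False}
  {d: True, i: False}


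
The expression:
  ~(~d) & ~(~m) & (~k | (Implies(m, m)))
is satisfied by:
  {m: True, d: True}


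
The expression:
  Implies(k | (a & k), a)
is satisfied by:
  {a: True, k: False}
  {k: False, a: False}
  {k: True, a: True}


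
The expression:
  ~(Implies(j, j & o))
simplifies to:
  j & ~o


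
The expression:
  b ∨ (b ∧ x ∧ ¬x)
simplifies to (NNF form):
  b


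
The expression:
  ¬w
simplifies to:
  ¬w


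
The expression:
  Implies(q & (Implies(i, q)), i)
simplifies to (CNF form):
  i | ~q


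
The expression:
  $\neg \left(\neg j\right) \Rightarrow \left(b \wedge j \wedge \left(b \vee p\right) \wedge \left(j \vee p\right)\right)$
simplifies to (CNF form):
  $b \vee \neg j$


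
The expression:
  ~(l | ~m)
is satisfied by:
  {m: True, l: False}


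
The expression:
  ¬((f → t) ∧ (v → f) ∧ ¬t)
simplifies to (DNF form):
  f ∨ t ∨ v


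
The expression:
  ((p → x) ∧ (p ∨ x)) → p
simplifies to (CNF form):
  p ∨ ¬x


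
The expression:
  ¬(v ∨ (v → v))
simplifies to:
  False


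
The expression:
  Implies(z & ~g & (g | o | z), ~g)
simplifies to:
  True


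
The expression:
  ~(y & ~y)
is always true.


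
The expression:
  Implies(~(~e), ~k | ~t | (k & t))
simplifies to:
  True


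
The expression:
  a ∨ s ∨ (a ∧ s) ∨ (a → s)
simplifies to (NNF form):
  True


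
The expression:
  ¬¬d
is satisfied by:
  {d: True}


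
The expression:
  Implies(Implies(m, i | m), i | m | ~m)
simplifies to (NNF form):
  True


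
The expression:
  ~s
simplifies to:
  ~s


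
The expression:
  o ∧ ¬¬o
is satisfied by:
  {o: True}


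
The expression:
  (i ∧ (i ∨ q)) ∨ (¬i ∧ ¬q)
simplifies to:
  i ∨ ¬q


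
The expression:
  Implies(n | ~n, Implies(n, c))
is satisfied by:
  {c: True, n: False}
  {n: False, c: False}
  {n: True, c: True}


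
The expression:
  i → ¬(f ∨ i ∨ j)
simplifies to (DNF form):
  ¬i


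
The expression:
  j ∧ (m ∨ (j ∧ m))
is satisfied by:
  {m: True, j: True}


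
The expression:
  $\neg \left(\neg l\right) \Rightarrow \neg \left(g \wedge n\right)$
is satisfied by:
  {l: False, n: False, g: False}
  {g: True, l: False, n: False}
  {n: True, l: False, g: False}
  {g: True, n: True, l: False}
  {l: True, g: False, n: False}
  {g: True, l: True, n: False}
  {n: True, l: True, g: False}


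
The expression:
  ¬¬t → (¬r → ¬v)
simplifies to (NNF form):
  r ∨ ¬t ∨ ¬v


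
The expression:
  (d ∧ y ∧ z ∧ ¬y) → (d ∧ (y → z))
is always true.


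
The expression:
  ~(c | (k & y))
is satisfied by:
  {k: False, c: False, y: False}
  {y: True, k: False, c: False}
  {k: True, y: False, c: False}


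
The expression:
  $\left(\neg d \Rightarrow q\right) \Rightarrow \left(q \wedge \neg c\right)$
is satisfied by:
  {q: False, d: False, c: False}
  {c: True, q: False, d: False}
  {q: True, c: False, d: False}
  {d: True, q: True, c: False}


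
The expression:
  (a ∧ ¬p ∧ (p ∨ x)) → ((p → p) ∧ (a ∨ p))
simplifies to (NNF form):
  True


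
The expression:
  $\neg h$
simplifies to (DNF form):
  $\neg h$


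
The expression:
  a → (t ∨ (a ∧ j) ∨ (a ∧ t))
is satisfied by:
  {t: True, j: True, a: False}
  {t: True, j: False, a: False}
  {j: True, t: False, a: False}
  {t: False, j: False, a: False}
  {a: True, t: True, j: True}
  {a: True, t: True, j: False}
  {a: True, j: True, t: False}


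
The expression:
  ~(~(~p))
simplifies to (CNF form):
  ~p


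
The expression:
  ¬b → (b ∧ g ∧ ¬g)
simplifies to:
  b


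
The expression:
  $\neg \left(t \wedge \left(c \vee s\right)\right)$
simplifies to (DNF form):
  $\left(\neg c \wedge \neg s\right) \vee \neg t$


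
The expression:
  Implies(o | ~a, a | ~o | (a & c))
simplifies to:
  a | ~o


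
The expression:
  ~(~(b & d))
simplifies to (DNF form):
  b & d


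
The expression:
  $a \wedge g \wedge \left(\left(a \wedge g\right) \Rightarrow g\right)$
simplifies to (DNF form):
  $a \wedge g$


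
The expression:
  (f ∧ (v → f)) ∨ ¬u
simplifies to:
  f ∨ ¬u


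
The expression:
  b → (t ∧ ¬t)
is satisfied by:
  {b: False}


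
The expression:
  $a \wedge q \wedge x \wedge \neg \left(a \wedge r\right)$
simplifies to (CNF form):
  $a \wedge q \wedge x \wedge \neg r$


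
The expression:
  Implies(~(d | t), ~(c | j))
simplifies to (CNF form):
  (d | t | ~c) & (d | t | ~j)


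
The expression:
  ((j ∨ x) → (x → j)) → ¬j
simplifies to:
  ¬j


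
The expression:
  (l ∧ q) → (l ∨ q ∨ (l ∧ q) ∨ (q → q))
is always true.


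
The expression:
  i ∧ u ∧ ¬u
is never true.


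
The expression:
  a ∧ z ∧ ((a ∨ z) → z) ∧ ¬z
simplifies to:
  False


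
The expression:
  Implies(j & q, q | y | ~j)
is always true.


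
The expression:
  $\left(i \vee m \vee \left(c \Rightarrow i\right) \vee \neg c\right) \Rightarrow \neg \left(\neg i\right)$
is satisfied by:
  {i: True, c: True, m: False}
  {i: True, m: False, c: False}
  {i: True, c: True, m: True}
  {i: True, m: True, c: False}
  {c: True, m: False, i: False}


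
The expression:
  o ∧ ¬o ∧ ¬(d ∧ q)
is never true.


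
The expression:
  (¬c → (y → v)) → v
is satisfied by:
  {y: True, v: True, c: False}
  {v: True, c: False, y: False}
  {y: True, v: True, c: True}
  {v: True, c: True, y: False}
  {y: True, c: False, v: False}


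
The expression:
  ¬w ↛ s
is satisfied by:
  {s: True, w: False}
  {w: False, s: False}
  {w: True, s: True}


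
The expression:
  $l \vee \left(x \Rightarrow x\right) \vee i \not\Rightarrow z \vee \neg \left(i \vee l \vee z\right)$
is always true.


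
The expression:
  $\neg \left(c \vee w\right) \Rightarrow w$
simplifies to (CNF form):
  $c \vee w$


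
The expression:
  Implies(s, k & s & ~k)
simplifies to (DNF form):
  ~s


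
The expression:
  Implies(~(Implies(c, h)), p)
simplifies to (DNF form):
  h | p | ~c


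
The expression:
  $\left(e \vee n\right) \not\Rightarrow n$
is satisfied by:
  {e: True, n: False}


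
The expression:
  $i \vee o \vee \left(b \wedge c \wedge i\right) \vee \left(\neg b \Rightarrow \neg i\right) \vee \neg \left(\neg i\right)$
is always true.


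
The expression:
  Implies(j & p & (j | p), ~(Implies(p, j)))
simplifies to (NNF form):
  ~j | ~p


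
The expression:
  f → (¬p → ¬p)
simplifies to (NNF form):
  True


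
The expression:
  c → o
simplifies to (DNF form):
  o ∨ ¬c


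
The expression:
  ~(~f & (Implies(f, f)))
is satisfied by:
  {f: True}


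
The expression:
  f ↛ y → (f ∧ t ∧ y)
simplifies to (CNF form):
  y ∨ ¬f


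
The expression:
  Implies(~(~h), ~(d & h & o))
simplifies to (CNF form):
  ~d | ~h | ~o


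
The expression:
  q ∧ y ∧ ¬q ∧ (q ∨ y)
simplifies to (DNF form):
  False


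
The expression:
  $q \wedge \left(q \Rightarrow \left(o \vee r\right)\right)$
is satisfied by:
  {q: True, r: True, o: True}
  {q: True, r: True, o: False}
  {q: True, o: True, r: False}


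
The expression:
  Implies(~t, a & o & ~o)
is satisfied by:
  {t: True}


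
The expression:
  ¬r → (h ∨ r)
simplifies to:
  h ∨ r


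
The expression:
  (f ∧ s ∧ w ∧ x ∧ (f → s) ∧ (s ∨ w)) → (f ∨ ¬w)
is always true.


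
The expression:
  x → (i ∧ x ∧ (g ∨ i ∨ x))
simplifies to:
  i ∨ ¬x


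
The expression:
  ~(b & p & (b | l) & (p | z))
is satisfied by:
  {p: False, b: False}
  {b: True, p: False}
  {p: True, b: False}


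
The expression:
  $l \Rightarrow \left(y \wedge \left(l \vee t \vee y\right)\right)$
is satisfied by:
  {y: True, l: False}
  {l: False, y: False}
  {l: True, y: True}


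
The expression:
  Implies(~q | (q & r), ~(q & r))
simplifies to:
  ~q | ~r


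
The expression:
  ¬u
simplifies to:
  ¬u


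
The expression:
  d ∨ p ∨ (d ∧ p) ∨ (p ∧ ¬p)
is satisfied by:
  {d: True, p: True}
  {d: True, p: False}
  {p: True, d: False}


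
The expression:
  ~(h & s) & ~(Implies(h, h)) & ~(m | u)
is never true.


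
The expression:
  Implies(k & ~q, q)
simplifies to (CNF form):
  q | ~k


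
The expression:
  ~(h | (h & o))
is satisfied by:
  {h: False}


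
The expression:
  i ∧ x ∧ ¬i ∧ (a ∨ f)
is never true.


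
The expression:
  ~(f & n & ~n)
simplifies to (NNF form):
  True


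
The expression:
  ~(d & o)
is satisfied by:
  {o: False, d: False}
  {d: True, o: False}
  {o: True, d: False}


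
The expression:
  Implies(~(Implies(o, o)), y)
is always true.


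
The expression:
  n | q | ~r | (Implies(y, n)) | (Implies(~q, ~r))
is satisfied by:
  {n: True, q: True, y: False, r: False}
  {n: True, q: False, y: False, r: False}
  {q: True, n: False, y: False, r: False}
  {n: False, q: False, y: False, r: False}
  {r: True, n: True, q: True, y: False}
  {r: True, n: True, q: False, y: False}
  {r: True, q: True, n: False, y: False}
  {r: True, q: False, n: False, y: False}
  {n: True, y: True, q: True, r: False}
  {n: True, y: True, q: False, r: False}
  {y: True, q: True, n: False, r: False}
  {y: True, n: False, q: False, r: False}
  {r: True, y: True, n: True, q: True}
  {r: True, y: True, n: True, q: False}
  {r: True, y: True, q: True, n: False}


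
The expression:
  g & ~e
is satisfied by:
  {g: True, e: False}


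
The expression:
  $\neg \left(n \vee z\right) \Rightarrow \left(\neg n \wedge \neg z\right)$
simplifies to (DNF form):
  $\text{True}$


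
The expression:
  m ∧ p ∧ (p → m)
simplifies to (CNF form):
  m ∧ p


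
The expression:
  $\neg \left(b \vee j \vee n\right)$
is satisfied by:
  {n: False, j: False, b: False}


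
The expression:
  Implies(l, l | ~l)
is always true.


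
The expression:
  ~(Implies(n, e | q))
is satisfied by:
  {n: True, q: False, e: False}


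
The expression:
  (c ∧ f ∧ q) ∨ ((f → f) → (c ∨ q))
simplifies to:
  c ∨ q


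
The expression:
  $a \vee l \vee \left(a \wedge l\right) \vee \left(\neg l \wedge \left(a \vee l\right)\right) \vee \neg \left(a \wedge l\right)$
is always true.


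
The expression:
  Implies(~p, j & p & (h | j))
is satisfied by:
  {p: True}


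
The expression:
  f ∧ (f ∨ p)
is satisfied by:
  {f: True}


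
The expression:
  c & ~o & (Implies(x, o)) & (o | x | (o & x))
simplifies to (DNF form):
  False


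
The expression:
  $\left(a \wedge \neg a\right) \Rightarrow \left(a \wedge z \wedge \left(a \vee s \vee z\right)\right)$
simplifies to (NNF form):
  $\text{True}$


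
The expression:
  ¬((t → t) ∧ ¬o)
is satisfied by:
  {o: True}


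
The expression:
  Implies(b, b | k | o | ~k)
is always true.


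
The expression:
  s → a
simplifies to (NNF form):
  a ∨ ¬s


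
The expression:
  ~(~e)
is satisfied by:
  {e: True}


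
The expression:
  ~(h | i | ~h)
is never true.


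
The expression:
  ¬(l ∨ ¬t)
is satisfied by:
  {t: True, l: False}


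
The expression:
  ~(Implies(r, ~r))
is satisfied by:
  {r: True}


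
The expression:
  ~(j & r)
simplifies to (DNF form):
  ~j | ~r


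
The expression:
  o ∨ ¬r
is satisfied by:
  {o: True, r: False}
  {r: False, o: False}
  {r: True, o: True}


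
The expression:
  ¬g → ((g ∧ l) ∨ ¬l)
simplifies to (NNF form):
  g ∨ ¬l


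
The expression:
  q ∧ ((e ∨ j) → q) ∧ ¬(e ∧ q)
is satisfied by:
  {q: True, e: False}


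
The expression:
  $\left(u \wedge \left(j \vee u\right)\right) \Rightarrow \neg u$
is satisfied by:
  {u: False}


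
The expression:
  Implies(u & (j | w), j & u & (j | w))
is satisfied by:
  {j: True, w: False, u: False}
  {w: False, u: False, j: False}
  {j: True, u: True, w: False}
  {u: True, w: False, j: False}
  {j: True, w: True, u: False}
  {w: True, j: False, u: False}
  {j: True, u: True, w: True}


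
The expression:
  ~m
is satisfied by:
  {m: False}


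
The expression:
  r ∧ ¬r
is never true.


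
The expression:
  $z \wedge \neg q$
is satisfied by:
  {z: True, q: False}


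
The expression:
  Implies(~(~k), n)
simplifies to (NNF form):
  n | ~k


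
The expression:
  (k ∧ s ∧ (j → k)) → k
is always true.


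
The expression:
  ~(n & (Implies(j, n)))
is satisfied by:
  {n: False}


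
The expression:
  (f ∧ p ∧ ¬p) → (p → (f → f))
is always true.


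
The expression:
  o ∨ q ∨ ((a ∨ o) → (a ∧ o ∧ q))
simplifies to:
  o ∨ q ∨ ¬a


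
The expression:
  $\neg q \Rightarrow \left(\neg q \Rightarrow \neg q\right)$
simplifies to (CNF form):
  $\text{True}$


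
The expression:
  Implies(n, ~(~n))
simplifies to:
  True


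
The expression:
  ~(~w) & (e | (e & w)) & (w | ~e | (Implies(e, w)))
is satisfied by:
  {e: True, w: True}


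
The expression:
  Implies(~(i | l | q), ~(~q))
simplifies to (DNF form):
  i | l | q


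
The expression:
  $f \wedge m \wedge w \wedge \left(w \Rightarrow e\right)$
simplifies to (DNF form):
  $e \wedge f \wedge m \wedge w$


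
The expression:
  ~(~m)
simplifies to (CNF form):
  m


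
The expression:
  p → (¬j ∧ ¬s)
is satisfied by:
  {s: False, p: False, j: False}
  {j: True, s: False, p: False}
  {s: True, j: False, p: False}
  {j: True, s: True, p: False}
  {p: True, j: False, s: False}


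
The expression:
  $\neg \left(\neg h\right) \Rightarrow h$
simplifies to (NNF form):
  $\text{True}$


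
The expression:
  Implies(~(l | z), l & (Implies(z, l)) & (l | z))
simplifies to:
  l | z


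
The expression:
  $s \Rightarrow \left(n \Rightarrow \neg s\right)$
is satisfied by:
  {s: False, n: False}
  {n: True, s: False}
  {s: True, n: False}


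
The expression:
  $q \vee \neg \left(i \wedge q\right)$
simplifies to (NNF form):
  $\text{True}$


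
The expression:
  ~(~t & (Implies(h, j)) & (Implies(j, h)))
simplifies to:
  t | (h & ~j) | (j & ~h)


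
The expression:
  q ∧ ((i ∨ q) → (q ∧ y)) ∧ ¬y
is never true.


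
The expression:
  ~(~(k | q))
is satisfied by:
  {k: True, q: True}
  {k: True, q: False}
  {q: True, k: False}


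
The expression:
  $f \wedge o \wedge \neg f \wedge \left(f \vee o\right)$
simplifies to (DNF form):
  $\text{False}$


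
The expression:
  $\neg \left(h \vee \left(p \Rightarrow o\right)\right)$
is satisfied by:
  {p: True, o: False, h: False}


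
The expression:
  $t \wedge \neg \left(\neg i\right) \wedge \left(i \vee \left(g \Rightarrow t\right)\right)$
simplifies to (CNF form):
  $i \wedge t$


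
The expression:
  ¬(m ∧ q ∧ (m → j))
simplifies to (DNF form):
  ¬j ∨ ¬m ∨ ¬q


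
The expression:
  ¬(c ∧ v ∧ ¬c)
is always true.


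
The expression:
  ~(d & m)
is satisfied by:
  {m: False, d: False}
  {d: True, m: False}
  {m: True, d: False}


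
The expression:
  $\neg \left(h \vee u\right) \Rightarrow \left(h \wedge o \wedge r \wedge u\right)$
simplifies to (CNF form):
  $h \vee u$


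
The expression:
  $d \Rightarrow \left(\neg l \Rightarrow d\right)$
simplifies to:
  $\text{True}$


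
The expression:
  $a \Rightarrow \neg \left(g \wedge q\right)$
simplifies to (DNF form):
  $\neg a \vee \neg g \vee \neg q$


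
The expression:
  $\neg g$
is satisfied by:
  {g: False}


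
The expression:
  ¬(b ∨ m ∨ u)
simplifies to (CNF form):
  ¬b ∧ ¬m ∧ ¬u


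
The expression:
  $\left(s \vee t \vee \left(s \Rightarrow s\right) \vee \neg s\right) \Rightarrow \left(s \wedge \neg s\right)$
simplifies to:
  $\text{False}$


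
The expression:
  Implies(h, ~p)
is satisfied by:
  {p: False, h: False}
  {h: True, p: False}
  {p: True, h: False}


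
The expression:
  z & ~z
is never true.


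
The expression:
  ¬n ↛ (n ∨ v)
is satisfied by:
  {n: False, v: False}


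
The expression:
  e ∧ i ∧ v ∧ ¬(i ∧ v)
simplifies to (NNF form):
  False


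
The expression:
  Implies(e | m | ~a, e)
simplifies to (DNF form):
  e | (a & ~m)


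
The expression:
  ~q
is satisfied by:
  {q: False}


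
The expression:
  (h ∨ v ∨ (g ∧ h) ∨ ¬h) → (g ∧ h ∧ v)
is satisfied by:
  {h: True, g: True, v: True}


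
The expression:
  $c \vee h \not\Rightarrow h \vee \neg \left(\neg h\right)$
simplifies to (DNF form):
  $c \vee h$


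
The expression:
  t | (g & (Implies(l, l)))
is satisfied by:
  {t: True, g: True}
  {t: True, g: False}
  {g: True, t: False}


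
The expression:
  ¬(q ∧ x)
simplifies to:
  ¬q ∨ ¬x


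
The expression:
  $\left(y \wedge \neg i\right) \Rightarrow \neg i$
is always true.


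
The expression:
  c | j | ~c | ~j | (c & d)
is always true.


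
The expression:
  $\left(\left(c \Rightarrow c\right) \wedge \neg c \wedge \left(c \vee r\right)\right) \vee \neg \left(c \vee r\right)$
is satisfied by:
  {c: False}


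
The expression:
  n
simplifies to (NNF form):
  n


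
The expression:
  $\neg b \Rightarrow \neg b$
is always true.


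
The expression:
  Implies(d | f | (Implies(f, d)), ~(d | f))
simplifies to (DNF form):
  ~d & ~f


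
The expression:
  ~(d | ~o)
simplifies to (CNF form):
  o & ~d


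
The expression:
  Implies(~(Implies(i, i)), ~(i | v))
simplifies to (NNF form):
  True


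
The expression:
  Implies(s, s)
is always true.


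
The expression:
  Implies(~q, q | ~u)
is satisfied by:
  {q: True, u: False}
  {u: False, q: False}
  {u: True, q: True}


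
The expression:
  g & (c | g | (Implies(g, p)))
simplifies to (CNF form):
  g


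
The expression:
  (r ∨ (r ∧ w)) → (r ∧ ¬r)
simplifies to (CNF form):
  ¬r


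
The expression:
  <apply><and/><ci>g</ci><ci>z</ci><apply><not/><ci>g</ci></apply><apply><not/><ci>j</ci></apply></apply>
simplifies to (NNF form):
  <false/>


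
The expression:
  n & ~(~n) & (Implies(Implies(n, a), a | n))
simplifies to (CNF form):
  n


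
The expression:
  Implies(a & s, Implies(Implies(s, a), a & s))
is always true.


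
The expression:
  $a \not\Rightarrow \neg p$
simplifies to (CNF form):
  $a \wedge p$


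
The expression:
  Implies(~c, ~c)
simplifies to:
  True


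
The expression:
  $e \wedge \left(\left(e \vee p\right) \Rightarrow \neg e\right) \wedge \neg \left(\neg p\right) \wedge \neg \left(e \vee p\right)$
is never true.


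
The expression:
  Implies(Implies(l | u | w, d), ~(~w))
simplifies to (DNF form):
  w | (l & ~d) | (u & ~d)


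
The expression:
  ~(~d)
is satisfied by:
  {d: True}


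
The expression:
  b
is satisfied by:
  {b: True}


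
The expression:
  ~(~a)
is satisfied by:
  {a: True}


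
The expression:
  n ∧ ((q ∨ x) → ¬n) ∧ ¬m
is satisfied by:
  {n: True, q: False, x: False, m: False}


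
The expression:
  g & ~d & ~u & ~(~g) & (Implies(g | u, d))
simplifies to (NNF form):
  False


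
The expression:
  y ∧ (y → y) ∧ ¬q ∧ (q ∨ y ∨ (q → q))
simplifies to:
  y ∧ ¬q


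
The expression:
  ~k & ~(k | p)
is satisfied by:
  {p: False, k: False}


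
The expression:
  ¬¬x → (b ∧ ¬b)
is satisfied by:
  {x: False}


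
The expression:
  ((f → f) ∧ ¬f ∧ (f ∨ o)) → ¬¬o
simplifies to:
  True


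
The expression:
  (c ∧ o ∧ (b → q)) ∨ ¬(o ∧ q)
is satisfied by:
  {c: True, o: False, q: False}
  {o: False, q: False, c: False}
  {c: True, q: True, o: False}
  {q: True, o: False, c: False}
  {c: True, o: True, q: False}
  {o: True, c: False, q: False}
  {c: True, q: True, o: True}


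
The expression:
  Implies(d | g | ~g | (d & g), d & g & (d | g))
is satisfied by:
  {d: True, g: True}


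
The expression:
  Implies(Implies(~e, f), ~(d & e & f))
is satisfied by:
  {e: False, d: False, f: False}
  {f: True, e: False, d: False}
  {d: True, e: False, f: False}
  {f: True, d: True, e: False}
  {e: True, f: False, d: False}
  {f: True, e: True, d: False}
  {d: True, e: True, f: False}


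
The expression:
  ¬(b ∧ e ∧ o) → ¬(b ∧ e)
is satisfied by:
  {o: True, e: False, b: False}
  {e: False, b: False, o: False}
  {b: True, o: True, e: False}
  {b: True, e: False, o: False}
  {o: True, e: True, b: False}
  {e: True, o: False, b: False}
  {b: True, e: True, o: True}


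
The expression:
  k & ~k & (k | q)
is never true.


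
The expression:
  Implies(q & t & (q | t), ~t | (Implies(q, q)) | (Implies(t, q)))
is always true.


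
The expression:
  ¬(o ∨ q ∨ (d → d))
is never true.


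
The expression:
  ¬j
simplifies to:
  ¬j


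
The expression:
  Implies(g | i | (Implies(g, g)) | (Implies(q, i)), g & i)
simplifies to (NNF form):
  g & i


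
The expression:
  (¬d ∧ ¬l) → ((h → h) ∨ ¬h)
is always true.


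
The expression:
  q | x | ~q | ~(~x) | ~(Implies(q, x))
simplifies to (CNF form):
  True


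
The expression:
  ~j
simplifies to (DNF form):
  ~j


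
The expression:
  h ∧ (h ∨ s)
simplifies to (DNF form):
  h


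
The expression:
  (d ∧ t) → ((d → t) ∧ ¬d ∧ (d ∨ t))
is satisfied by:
  {t: False, d: False}
  {d: True, t: False}
  {t: True, d: False}


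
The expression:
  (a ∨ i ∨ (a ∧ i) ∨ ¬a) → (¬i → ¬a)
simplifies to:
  i ∨ ¬a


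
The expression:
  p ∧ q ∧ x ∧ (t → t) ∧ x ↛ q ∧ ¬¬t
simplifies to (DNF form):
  False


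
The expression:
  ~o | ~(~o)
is always true.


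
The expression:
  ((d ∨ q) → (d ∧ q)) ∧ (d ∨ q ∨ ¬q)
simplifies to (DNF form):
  (d ∧ q) ∨ (¬d ∧ ¬q)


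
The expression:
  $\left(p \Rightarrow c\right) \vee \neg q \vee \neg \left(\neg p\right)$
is always true.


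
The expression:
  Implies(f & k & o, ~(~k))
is always true.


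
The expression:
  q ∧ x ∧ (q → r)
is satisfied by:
  {r: True, x: True, q: True}


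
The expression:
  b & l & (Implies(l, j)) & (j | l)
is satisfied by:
  {j: True, b: True, l: True}


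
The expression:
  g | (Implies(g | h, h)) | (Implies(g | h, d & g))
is always true.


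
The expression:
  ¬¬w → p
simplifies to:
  p ∨ ¬w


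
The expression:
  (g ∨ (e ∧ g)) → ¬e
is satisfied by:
  {g: False, e: False}
  {e: True, g: False}
  {g: True, e: False}


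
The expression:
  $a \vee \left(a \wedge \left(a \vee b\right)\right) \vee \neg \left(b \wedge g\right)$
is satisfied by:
  {a: True, g: False, b: False}
  {g: False, b: False, a: False}
  {a: True, b: True, g: False}
  {b: True, g: False, a: False}
  {a: True, g: True, b: False}
  {g: True, a: False, b: False}
  {a: True, b: True, g: True}


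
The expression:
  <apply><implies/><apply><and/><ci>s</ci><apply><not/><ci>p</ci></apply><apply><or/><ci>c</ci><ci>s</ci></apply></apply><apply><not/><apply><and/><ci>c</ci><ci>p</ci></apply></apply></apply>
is always true.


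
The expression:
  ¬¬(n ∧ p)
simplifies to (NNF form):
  n ∧ p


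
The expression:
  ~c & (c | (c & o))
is never true.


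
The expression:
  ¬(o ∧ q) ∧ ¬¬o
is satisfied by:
  {o: True, q: False}


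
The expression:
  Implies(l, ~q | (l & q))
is always true.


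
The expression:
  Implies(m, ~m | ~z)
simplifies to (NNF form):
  ~m | ~z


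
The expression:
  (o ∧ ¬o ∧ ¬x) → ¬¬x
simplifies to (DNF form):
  True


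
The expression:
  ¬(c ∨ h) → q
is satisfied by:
  {q: True, c: True, h: True}
  {q: True, c: True, h: False}
  {q: True, h: True, c: False}
  {q: True, h: False, c: False}
  {c: True, h: True, q: False}
  {c: True, h: False, q: False}
  {h: True, c: False, q: False}


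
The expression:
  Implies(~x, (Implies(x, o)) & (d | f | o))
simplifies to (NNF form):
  d | f | o | x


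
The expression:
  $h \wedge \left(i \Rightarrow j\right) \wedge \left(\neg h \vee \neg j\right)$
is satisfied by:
  {h: True, i: False, j: False}


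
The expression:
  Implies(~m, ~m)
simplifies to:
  True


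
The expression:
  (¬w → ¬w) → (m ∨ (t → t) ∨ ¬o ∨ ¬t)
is always true.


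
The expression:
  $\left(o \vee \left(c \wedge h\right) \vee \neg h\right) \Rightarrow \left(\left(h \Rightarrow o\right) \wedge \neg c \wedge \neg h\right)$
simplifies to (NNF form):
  $\neg c \wedge \left(\neg h \vee \neg o\right)$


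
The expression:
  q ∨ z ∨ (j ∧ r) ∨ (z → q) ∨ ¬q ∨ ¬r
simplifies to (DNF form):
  True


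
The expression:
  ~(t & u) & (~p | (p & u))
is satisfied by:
  {p: False, u: False, t: False}
  {t: True, p: False, u: False}
  {u: True, p: False, t: False}
  {u: True, p: True, t: False}


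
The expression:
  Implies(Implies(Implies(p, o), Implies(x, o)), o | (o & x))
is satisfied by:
  {o: True, x: True, p: False}
  {o: True, x: False, p: False}
  {o: True, p: True, x: True}
  {o: True, p: True, x: False}
  {x: True, p: False, o: False}


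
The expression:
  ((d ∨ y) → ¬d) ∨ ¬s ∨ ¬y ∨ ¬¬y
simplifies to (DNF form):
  True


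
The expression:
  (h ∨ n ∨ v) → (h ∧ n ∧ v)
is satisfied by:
  {n: False, h: False, v: False}
  {h: True, v: True, n: True}


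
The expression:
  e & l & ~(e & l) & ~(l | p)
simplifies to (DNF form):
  False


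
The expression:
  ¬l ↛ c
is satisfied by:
  {c: True, l: False}
  {l: False, c: False}
  {l: True, c: True}


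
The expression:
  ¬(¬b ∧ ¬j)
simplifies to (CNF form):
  b ∨ j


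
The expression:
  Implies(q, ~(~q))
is always true.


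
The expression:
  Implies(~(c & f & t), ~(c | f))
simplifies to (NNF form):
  (c | ~f) & (f | ~c) & (t | ~f)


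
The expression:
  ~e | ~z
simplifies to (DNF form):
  ~e | ~z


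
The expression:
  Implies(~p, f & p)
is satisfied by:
  {p: True}


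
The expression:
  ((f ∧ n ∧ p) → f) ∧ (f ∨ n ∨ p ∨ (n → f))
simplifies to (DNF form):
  True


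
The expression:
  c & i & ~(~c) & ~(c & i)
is never true.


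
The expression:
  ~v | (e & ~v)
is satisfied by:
  {v: False}


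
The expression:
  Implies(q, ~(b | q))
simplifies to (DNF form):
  ~q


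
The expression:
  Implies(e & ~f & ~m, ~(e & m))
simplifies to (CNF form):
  True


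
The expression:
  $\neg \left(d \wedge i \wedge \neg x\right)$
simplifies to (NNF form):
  $x \vee \neg d \vee \neg i$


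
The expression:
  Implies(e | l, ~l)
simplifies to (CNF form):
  ~l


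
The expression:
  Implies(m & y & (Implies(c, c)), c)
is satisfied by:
  {c: True, m: False, y: False}
  {m: False, y: False, c: False}
  {y: True, c: True, m: False}
  {y: True, m: False, c: False}
  {c: True, m: True, y: False}
  {m: True, c: False, y: False}
  {y: True, m: True, c: True}


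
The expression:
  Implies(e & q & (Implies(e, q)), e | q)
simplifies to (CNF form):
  True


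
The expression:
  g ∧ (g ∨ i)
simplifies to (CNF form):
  g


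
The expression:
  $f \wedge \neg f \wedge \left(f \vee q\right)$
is never true.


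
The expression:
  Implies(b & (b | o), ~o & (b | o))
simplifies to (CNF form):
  ~b | ~o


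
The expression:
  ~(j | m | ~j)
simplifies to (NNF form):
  False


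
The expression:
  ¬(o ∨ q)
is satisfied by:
  {q: False, o: False}


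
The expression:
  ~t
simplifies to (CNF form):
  ~t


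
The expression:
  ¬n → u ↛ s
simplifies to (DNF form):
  n ∨ (u ∧ ¬s)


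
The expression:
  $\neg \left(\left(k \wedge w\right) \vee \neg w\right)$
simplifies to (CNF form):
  $w \wedge \neg k$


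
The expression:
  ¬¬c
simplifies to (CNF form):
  c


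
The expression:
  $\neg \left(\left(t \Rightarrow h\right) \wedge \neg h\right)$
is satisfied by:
  {t: True, h: True}
  {t: True, h: False}
  {h: True, t: False}


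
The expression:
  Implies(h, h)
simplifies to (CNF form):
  True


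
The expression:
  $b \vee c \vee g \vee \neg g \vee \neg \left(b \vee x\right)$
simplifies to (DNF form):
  $\text{True}$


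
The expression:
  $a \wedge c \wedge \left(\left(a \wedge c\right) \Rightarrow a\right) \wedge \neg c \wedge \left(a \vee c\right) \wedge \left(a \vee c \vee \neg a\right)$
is never true.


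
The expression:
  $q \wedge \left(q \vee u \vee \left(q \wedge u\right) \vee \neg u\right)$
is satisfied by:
  {q: True}


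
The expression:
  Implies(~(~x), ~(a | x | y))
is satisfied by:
  {x: False}


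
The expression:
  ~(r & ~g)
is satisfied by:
  {g: True, r: False}
  {r: False, g: False}
  {r: True, g: True}


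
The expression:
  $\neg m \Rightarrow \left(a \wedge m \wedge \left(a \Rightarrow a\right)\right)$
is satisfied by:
  {m: True}


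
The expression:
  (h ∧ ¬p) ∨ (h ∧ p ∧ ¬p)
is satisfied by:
  {h: True, p: False}


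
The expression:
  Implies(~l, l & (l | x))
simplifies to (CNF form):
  l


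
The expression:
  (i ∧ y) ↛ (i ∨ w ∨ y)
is never true.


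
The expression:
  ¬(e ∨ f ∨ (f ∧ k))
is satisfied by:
  {e: False, f: False}


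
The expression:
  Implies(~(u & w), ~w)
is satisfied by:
  {u: True, w: False}
  {w: False, u: False}
  {w: True, u: True}


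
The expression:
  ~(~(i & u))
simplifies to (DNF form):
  i & u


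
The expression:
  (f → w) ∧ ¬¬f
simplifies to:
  f ∧ w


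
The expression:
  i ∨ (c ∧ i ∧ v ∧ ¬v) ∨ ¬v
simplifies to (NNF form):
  i ∨ ¬v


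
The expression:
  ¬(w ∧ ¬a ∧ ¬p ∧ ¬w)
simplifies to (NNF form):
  True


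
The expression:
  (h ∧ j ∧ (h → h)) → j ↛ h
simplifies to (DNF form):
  ¬h ∨ ¬j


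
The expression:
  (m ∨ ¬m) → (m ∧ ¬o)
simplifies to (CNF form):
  m ∧ ¬o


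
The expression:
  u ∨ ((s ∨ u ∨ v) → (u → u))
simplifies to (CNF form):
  True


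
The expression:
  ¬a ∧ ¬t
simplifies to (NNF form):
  ¬a ∧ ¬t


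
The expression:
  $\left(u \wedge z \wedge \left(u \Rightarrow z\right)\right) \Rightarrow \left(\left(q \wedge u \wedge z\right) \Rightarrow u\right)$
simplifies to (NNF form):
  $\text{True}$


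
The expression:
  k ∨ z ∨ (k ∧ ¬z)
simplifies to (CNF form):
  k ∨ z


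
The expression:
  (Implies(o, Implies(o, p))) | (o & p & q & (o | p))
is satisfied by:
  {p: True, o: False}
  {o: False, p: False}
  {o: True, p: True}


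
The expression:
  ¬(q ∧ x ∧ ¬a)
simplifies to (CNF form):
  a ∨ ¬q ∨ ¬x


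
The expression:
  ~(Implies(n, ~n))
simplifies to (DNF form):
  n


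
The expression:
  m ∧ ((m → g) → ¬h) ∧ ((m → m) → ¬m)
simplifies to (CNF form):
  False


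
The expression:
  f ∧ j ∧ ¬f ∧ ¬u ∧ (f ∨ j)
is never true.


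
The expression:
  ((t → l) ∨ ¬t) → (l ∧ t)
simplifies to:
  t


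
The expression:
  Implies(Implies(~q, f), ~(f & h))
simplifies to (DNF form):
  ~f | ~h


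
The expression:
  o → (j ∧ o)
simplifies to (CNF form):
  j ∨ ¬o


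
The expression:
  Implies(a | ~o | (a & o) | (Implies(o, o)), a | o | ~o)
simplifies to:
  True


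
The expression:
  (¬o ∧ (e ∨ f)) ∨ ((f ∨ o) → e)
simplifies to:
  e ∨ ¬o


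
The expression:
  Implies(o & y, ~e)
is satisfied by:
  {e: False, o: False, y: False}
  {y: True, e: False, o: False}
  {o: True, e: False, y: False}
  {y: True, o: True, e: False}
  {e: True, y: False, o: False}
  {y: True, e: True, o: False}
  {o: True, e: True, y: False}


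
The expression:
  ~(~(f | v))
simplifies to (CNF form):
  f | v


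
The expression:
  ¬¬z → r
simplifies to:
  r ∨ ¬z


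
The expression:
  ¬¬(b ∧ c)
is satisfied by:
  {c: True, b: True}


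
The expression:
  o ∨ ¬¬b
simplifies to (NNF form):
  b ∨ o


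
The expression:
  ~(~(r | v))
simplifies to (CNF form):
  r | v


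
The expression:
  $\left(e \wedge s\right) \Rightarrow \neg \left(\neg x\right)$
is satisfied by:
  {x: True, s: False, e: False}
  {s: False, e: False, x: False}
  {x: True, e: True, s: False}
  {e: True, s: False, x: False}
  {x: True, s: True, e: False}
  {s: True, x: False, e: False}
  {x: True, e: True, s: True}


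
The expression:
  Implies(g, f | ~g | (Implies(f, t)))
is always true.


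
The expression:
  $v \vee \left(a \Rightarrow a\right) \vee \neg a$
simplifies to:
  $\text{True}$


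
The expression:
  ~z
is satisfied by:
  {z: False}


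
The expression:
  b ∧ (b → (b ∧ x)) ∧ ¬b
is never true.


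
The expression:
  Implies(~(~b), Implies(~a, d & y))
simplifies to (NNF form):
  a | ~b | (d & y)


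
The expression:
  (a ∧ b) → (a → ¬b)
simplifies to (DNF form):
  ¬a ∨ ¬b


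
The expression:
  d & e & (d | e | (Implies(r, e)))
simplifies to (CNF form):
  d & e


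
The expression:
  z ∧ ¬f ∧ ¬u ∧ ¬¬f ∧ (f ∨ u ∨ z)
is never true.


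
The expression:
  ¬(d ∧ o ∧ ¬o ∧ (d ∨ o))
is always true.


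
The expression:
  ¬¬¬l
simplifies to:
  ¬l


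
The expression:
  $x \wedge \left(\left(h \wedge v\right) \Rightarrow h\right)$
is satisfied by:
  {x: True}


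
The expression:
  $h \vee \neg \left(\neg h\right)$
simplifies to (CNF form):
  $h$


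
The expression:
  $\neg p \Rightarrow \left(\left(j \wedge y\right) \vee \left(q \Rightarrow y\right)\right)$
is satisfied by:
  {y: True, p: True, q: False}
  {y: True, p: False, q: False}
  {p: True, y: False, q: False}
  {y: False, p: False, q: False}
  {y: True, q: True, p: True}
  {y: True, q: True, p: False}
  {q: True, p: True, y: False}


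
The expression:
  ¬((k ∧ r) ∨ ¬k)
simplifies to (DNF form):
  k ∧ ¬r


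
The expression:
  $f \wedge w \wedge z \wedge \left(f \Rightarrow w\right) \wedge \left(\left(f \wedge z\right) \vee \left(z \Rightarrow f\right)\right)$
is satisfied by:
  {z: True, w: True, f: True}


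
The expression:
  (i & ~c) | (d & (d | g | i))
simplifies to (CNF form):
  (d | i) & (d | ~c)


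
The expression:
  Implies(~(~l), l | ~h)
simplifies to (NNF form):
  True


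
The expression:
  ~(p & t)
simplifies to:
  ~p | ~t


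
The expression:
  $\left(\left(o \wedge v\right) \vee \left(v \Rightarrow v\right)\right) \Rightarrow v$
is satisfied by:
  {v: True}


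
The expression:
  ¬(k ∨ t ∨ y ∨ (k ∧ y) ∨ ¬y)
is never true.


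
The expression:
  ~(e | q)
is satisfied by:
  {q: False, e: False}


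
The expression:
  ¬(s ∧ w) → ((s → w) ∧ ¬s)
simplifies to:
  w ∨ ¬s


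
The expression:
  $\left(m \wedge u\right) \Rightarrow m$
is always true.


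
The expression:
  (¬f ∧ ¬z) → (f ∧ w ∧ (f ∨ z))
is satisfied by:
  {z: True, f: True}
  {z: True, f: False}
  {f: True, z: False}


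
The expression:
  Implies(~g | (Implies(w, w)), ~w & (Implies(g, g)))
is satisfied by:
  {w: False}


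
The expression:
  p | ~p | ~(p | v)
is always true.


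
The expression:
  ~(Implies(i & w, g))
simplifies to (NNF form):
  i & w & ~g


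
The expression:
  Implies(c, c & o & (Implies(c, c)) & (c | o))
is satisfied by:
  {o: True, c: False}
  {c: False, o: False}
  {c: True, o: True}


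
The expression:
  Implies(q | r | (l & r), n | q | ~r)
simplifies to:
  n | q | ~r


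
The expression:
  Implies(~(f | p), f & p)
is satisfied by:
  {p: True, f: True}
  {p: True, f: False}
  {f: True, p: False}


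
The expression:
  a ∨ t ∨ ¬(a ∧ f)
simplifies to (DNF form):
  True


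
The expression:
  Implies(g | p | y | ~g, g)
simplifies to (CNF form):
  g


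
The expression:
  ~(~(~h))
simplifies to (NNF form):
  ~h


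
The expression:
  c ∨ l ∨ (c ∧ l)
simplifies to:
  c ∨ l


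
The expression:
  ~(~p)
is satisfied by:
  {p: True}


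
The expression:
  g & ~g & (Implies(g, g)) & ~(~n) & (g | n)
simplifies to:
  False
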